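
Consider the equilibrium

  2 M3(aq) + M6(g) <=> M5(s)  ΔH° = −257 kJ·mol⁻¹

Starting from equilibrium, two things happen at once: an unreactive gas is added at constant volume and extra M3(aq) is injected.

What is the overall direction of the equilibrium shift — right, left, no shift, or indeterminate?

right

At constant volume, adding an inert gas leaves every reacting species' partial pressure unchanged, so Q is unchanged — no shift from this change.
Adding M3 (aq), a reactant, drives the reaction to the right.
Only the nonzero effect(s) matter; the net shift is to the right.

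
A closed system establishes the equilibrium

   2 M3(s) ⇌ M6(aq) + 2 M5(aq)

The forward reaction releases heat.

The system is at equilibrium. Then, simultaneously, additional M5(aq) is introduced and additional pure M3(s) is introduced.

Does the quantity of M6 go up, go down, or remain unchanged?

Adding M5 (aq), a product, drives the reaction to the left.
M3 is a pure solid; its activity is 1 regardless of amount, so Q is unaffected — no shift from this change.
The net shift is to the left. M6 is a product, so its amount decreases.

decreases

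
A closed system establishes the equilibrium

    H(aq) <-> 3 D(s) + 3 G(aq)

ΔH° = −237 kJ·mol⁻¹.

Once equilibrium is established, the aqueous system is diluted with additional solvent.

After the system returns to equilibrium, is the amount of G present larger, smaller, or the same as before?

Dilution lowers every aqueous concentration by the same factor. Δn_aq = 3 − 1 = +2, so the system shifts toward the side with more dissolved moles — to the right.
The net shift is to the right. G is a product, so its amount increases.

increases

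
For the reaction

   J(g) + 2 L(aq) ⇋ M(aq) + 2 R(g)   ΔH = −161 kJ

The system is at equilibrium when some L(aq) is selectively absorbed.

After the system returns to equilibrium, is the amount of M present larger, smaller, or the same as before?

Removing L (aq), a reactant, drives the reaction to the left.
The net shift is to the left. M is a product, so its amount decreases.

decreases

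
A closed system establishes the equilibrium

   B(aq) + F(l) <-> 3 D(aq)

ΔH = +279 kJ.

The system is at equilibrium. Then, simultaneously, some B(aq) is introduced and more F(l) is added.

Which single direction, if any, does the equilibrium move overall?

right

Adding B (aq), a reactant, drives the reaction to the right.
F is a pure liquid; its activity is 1 regardless of amount, so Q is unaffected — no shift from this change.
Only the nonzero effect(s) matter; the net shift is to the right.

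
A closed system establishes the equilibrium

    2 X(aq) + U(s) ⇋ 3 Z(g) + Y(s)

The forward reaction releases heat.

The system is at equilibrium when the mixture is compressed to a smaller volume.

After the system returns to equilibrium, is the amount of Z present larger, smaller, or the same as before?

Gas moles: reactants 0, products 3 (Δn_gas = +3). Compression shifts the system toward the side with fewer moles of gas — to the left.
The net shift is to the left. Z is a product, so its amount decreases.

decreases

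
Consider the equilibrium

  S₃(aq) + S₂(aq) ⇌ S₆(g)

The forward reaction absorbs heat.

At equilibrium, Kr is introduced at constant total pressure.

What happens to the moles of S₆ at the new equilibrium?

Adding inert gas at constant total pressure expands the volume and lowers every reacting partial pressure. With Δn_gas = 1 − 0 = +1, Q moves away from K toward the side with fewer gas moles, so the system shifts toward the side with more gas moles — to the right.
The net shift is to the right. S₆ is a product, so its amount increases.

increases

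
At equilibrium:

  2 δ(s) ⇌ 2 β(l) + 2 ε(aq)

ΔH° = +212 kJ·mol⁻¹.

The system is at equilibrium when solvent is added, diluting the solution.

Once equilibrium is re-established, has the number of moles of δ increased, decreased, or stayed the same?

decreases

Dilution lowers every aqueous concentration by the same factor. Δn_aq = 2 − 0 = +2, so the system shifts toward the side with more dissolved moles — to the right.
The net shift is to the right. δ is a reactant, so its amount decreases.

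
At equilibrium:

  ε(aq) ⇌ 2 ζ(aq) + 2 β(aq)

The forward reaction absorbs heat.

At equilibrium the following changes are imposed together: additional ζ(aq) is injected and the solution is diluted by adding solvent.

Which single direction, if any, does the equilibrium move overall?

Adding ζ (aq), a product, drives the reaction to the left.
Dilution lowers every aqueous concentration by the same factor. Δn_aq = 4 − 1 = +3, so the system shifts toward the side with more dissolved moles — to the right.
The individual effects push in opposite directions; without quantitative information the net direction cannot be determined.

cannot be determined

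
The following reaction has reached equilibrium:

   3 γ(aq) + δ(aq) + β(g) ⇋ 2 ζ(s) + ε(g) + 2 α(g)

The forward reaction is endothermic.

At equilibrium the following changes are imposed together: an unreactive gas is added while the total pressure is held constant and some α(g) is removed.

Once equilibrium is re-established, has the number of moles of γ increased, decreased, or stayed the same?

decreases

Adding inert gas at constant total pressure expands the volume and lowers every reacting partial pressure. With Δn_gas = 3 − 1 = +2, Q moves away from K toward the side with fewer gas moles, so the system shifts toward the side with more gas moles — to the right.
Removing α (g), a product, drives the reaction to the right.
The net shift is to the right. γ is a reactant, so its amount decreases.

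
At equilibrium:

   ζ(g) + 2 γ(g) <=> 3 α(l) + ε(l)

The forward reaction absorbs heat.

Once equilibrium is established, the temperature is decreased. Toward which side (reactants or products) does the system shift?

left

The forward reaction is endothermic. Lowering T favours the exothermic direction — shift to the left.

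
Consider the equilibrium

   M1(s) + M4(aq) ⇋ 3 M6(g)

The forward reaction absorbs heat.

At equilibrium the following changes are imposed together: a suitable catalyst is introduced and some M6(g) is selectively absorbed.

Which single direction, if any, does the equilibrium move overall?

right

A catalyst speeds both forward and reverse rates equally; it changes neither Q nor K — no shift from this change.
Removing M6 (g), a product, drives the reaction to the right.
Only the nonzero effect(s) matter; the net shift is to the right.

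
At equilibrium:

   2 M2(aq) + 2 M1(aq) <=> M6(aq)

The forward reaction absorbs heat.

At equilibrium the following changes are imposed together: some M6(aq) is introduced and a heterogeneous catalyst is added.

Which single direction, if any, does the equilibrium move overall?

Adding M6 (aq), a product, drives the reaction to the left.
A catalyst speeds both forward and reverse rates equally; it changes neither Q nor K — no shift from this change.
Only the nonzero effect(s) matter; the net shift is to the left.

left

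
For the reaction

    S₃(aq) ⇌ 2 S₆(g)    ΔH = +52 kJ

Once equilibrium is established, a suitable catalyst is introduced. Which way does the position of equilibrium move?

no shift

A catalyst speeds both forward and reverse rates equally; it changes neither Q nor K — no shift from this change.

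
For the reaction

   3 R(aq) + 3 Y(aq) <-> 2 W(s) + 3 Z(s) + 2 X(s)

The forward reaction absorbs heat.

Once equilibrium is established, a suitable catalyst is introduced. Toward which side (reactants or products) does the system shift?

no shift

A catalyst speeds both forward and reverse rates equally; it changes neither Q nor K — no shift from this change.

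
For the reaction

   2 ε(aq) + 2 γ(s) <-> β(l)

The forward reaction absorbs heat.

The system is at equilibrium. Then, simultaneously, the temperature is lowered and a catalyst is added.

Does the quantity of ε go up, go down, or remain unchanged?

increases

The forward reaction is endothermic. Lowering T favours the exothermic direction — shift to the left.
A catalyst speeds both forward and reverse rates equally; it changes neither Q nor K — no shift from this change.
The net shift is to the left. ε is a reactant, so its amount increases.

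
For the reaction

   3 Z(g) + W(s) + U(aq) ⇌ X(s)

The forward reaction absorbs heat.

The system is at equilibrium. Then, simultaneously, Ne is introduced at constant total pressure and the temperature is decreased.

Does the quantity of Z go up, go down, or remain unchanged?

Adding inert gas at constant total pressure expands the volume and lowers every reacting partial pressure. With Δn_gas = 0 − 3 = -3, Q moves away from K toward the side with fewer gas moles, so the system shifts toward the side with more gas moles — to the left.
The forward reaction is endothermic. Lowering T favours the exothermic direction — shift to the left.
The net shift is to the left. Z is a reactant, so its amount increases.

increases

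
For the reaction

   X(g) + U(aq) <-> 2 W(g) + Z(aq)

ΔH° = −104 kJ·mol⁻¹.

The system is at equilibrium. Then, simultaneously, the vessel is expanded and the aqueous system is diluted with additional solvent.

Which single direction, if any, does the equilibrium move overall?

Gas moles: reactants 1, products 2 (Δn_gas = +1). Expansion shifts the system toward the side with more moles of gas — to the right.
Dilution scales every aqueous concentration by the same factor. Δn_aq = 1 − 1 = 0, so Q is unchanged — no shift.
Only the nonzero effect(s) matter; the net shift is to the right.

right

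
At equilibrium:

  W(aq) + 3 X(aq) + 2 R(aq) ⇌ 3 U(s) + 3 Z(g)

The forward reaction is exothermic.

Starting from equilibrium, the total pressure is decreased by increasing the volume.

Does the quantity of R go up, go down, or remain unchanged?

Gas moles: reactants 0, products 3 (Δn_gas = +3). Expansion shifts the system toward the side with more moles of gas — to the right.
The net shift is to the right. R is a reactant, so its amount decreases.

decreases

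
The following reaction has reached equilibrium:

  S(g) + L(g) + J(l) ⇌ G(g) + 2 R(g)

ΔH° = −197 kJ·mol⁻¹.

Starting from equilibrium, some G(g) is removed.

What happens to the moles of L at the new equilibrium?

decreases

Removing G (g), a product, drives the reaction to the right.
The net shift is to the right. L is a reactant, so its amount decreases.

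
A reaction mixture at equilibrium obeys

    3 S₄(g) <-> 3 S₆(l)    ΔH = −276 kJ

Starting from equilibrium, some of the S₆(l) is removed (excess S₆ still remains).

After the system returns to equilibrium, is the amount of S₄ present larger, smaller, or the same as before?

unchanged

S₆ is a pure liquid; its activity is 1 regardless of amount, so Q is unaffected — no shift from this change.
No net shift occurs, so the amount of S₄ is unchanged.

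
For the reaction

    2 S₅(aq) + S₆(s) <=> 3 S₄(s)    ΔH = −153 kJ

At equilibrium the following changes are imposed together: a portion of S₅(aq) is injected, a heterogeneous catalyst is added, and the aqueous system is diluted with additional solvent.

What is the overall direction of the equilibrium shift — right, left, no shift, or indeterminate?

cannot be determined

Adding S₅ (aq), a reactant, drives the reaction to the right.
A catalyst speeds both forward and reverse rates equally; it changes neither Q nor K — no shift from this change.
Dilution lowers every aqueous concentration by the same factor. Δn_aq = 0 − 2 = -2, so the system shifts toward the side with more dissolved moles — to the left.
The individual effects push in opposite directions; without quantitative information the net direction cannot be determined.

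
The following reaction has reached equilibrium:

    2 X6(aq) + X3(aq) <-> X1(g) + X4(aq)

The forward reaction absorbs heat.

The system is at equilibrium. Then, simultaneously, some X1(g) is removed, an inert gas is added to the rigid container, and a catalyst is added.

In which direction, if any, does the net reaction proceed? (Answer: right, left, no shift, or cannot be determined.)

Removing X1 (g), a product, drives the reaction to the right.
At constant volume, adding an inert gas leaves every reacting species' partial pressure unchanged, so Q is unchanged — no shift from this change.
A catalyst speeds both forward and reverse rates equally; it changes neither Q nor K — no shift from this change.
Only the nonzero effect(s) matter; the net shift is to the right.

right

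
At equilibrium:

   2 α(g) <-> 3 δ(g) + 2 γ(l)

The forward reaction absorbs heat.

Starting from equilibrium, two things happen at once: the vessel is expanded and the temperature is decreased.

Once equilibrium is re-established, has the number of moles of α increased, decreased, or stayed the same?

cannot be determined

Gas moles: reactants 2, products 3 (Δn_gas = +1). Expansion shifts the system toward the side with more moles of gas — to the right.
The forward reaction is endothermic. Lowering T favours the exothermic direction — shift to the left.
The two effects oppose each other, so the net shift — and hence the change in α — cannot be determined from the given information.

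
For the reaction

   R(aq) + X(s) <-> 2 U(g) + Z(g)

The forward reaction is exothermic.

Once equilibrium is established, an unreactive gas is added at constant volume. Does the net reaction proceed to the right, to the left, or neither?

At constant volume, adding an inert gas leaves every reacting species' partial pressure unchanged, so Q is unchanged — no shift from this change.

no shift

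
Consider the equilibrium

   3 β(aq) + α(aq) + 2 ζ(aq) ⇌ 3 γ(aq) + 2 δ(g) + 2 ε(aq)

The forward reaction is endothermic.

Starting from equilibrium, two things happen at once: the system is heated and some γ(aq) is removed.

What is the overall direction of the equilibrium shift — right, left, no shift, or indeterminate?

right

The forward reaction is endothermic. Raising T favours the endothermic direction — shift to the right.
Removing γ (aq), a product, drives the reaction to the right.
All effects act in the same direction — net shift to the right.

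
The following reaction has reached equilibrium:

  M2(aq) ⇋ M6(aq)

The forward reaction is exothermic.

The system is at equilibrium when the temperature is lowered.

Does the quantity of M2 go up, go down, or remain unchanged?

decreases

The forward reaction is exothermic. Lowering T favours the exothermic direction — shift to the right.
The net shift is to the right. M2 is a reactant, so its amount decreases.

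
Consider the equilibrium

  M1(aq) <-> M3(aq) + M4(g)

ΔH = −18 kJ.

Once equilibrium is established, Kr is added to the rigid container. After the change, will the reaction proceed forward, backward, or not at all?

At constant volume, adding an inert gas leaves every reacting species' partial pressure unchanged, so Q is unchanged — no shift from this change.

no shift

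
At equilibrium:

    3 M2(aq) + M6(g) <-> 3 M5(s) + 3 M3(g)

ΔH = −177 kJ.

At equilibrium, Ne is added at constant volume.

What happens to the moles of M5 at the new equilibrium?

unchanged

At constant volume, adding an inert gas leaves every reacting species' partial pressure unchanged, so Q is unchanged — no shift from this change.
No net shift occurs, so the amount of M5 is unchanged.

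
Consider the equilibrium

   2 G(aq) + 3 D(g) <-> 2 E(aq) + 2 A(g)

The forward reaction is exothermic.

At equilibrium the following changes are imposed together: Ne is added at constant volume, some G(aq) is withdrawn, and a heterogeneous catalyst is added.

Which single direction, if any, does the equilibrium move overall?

At constant volume, adding an inert gas leaves every reacting species' partial pressure unchanged, so Q is unchanged — no shift from this change.
Removing G (aq), a reactant, drives the reaction to the left.
A catalyst speeds both forward and reverse rates equally; it changes neither Q nor K — no shift from this change.
Only the nonzero effect(s) matter; the net shift is to the left.

left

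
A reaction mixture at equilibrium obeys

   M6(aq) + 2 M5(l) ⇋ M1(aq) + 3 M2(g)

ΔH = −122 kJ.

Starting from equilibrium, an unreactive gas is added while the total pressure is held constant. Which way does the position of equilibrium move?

right

Adding inert gas at constant total pressure expands the volume and lowers every reacting partial pressure. With Δn_gas = 3 − 0 = +3, Q moves away from K toward the side with fewer gas moles, so the system shifts toward the side with more gas moles — to the right.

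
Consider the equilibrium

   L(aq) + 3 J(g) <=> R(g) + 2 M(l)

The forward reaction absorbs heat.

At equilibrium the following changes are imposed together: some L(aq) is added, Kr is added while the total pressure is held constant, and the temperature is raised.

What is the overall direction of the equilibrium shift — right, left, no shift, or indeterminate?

cannot be determined

Adding L (aq), a reactant, drives the reaction to the right.
Adding inert gas at constant total pressure expands the volume and lowers every reacting partial pressure. With Δn_gas = 1 − 3 = -2, Q moves away from K toward the side with fewer gas moles, so the system shifts toward the side with more gas moles — to the left.
The forward reaction is endothermic. Raising T favours the endothermic direction — shift to the right.
The individual effects push in opposite directions; without quantitative information the net direction cannot be determined.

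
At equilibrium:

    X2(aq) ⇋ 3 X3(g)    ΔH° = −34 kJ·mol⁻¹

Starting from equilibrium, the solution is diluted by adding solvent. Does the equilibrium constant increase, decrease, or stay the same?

The equilibrium constant depends only on temperature. This perturbation may move the position of equilibrium, but since T is unchanged, K itself is unchanged.

unchanged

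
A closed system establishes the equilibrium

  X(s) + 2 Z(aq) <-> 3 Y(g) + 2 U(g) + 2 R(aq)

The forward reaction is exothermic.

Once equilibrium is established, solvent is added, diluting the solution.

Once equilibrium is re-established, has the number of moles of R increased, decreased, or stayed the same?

unchanged

Dilution scales every aqueous concentration by the same factor. Δn_aq = 2 − 2 = 0, so Q is unchanged — no shift.
No net shift occurs, so the amount of R is unchanged.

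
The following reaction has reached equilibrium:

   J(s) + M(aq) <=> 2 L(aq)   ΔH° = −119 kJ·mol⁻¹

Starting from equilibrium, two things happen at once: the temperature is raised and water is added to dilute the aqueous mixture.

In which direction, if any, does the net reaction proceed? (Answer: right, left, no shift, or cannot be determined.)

The forward reaction is exothermic. Raising T favours the endothermic direction — shift to the left.
Dilution lowers every aqueous concentration by the same factor. Δn_aq = 2 − 1 = +1, so the system shifts toward the side with more dissolved moles — to the right.
The individual effects push in opposite directions; without quantitative information the net direction cannot be determined.

cannot be determined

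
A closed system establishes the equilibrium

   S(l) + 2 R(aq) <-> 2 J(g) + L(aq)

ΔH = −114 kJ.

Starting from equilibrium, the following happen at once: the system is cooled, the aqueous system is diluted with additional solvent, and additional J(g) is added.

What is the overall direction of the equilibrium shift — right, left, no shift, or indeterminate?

The forward reaction is exothermic. Lowering T favours the exothermic direction — shift to the right.
Dilution lowers every aqueous concentration by the same factor. Δn_aq = 1 − 2 = -1, so the system shifts toward the side with more dissolved moles — to the left.
Adding J (g), a product, drives the reaction to the left.
The individual effects push in opposite directions; without quantitative information the net direction cannot be determined.

cannot be determined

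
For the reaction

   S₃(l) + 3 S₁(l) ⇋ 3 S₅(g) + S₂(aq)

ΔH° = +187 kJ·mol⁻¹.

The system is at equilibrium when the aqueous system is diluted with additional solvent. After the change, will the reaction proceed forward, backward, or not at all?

right

Dilution lowers every aqueous concentration by the same factor. Δn_aq = 1 − 0 = +1, so the system shifts toward the side with more dissolved moles — to the right.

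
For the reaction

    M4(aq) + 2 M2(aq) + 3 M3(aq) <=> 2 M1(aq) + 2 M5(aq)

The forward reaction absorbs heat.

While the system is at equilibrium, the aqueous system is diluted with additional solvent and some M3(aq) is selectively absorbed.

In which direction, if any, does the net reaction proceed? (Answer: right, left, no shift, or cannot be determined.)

Dilution lowers every aqueous concentration by the same factor. Δn_aq = 4 − 6 = -2, so the system shifts toward the side with more dissolved moles — to the left.
Removing M3 (aq), a reactant, drives the reaction to the left.
All effects act in the same direction — net shift to the left.

left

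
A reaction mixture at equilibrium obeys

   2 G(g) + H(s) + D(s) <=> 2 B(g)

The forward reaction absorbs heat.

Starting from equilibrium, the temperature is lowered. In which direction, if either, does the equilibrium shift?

The forward reaction is endothermic. Lowering T favours the exothermic direction — shift to the left.

left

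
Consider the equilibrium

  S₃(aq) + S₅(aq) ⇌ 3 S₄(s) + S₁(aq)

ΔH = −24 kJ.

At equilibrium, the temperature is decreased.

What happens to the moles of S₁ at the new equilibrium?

The forward reaction is exothermic. Lowering T favours the exothermic direction — shift to the right.
The net shift is to the right. S₁ is a product, so its amount increases.

increases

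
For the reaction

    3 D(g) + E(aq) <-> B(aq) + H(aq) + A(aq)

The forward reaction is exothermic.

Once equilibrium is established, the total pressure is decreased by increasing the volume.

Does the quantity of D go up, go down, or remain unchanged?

Gas moles: reactants 3, products 0 (Δn_gas = -3). Expansion shifts the system toward the side with more moles of gas — to the left.
The net shift is to the left. D is a reactant, so its amount increases.

increases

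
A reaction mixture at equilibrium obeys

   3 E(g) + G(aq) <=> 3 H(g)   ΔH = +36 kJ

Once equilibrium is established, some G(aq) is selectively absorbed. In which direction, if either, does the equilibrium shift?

left

Removing G (aq), a reactant, drives the reaction to the left.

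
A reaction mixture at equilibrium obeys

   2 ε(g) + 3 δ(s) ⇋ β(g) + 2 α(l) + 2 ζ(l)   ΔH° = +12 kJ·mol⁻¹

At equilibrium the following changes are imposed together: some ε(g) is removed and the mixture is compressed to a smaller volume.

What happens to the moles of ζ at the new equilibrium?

cannot be determined

Removing ε (g), a reactant, drives the reaction to the left.
Gas moles: reactants 2, products 1 (Δn_gas = -1). Compression shifts the system toward the side with fewer moles of gas — to the right.
The two effects oppose each other, so the net shift — and hence the change in ζ — cannot be determined from the given information.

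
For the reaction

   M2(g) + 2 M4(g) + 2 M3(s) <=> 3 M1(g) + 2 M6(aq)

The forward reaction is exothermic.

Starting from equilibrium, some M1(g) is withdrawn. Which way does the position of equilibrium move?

Removing M1 (g), a product, drives the reaction to the right.

right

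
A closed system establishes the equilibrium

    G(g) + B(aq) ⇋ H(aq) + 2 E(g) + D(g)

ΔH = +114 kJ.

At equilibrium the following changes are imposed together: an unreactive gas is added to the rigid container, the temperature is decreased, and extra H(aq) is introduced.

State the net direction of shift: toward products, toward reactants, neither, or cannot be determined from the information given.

left

At constant volume, adding an inert gas leaves every reacting species' partial pressure unchanged, so Q is unchanged — no shift from this change.
The forward reaction is endothermic. Lowering T favours the exothermic direction — shift to the left.
Adding H (aq), a product, drives the reaction to the left.
Only the nonzero effect(s) matter; the net shift is to the left.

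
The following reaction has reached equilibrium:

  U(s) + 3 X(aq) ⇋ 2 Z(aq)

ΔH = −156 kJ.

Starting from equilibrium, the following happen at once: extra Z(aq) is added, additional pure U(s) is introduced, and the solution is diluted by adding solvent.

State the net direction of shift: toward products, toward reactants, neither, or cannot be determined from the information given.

Adding Z (aq), a product, drives the reaction to the left.
U is a pure solid; its activity is 1 regardless of amount, so Q is unaffected — no shift from this change.
Dilution lowers every aqueous concentration by the same factor. Δn_aq = 2 − 3 = -1, so the system shifts toward the side with more dissolved moles — to the left.
Only the nonzero effect(s) matter; the net shift is to the left.

left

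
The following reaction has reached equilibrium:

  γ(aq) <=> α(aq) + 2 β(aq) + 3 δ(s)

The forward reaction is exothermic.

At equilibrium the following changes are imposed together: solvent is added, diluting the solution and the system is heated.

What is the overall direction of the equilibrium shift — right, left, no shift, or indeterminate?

Dilution lowers every aqueous concentration by the same factor. Δn_aq = 3 − 1 = +2, so the system shifts toward the side with more dissolved moles — to the right.
The forward reaction is exothermic. Raising T favours the endothermic direction — shift to the left.
The individual effects push in opposite directions; without quantitative information the net direction cannot be determined.

cannot be determined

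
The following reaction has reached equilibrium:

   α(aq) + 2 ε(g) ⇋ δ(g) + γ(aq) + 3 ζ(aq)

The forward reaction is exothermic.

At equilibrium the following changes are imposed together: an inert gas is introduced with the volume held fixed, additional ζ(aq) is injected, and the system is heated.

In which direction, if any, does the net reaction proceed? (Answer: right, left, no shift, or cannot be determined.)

At constant volume, adding an inert gas leaves every reacting species' partial pressure unchanged, so Q is unchanged — no shift from this change.
Adding ζ (aq), a product, drives the reaction to the left.
The forward reaction is exothermic. Raising T favours the endothermic direction — shift to the left.
Only the nonzero effect(s) matter; the net shift is to the left.

left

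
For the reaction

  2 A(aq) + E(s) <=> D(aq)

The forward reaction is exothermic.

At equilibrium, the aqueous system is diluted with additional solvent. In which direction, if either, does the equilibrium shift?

left

Dilution lowers every aqueous concentration by the same factor. Δn_aq = 1 − 2 = -1, so the system shifts toward the side with more dissolved moles — to the left.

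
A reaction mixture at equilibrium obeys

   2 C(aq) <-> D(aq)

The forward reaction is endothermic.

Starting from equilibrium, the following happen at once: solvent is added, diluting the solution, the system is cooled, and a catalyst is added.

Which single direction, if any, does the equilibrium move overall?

Dilution lowers every aqueous concentration by the same factor. Δn_aq = 1 − 2 = -1, so the system shifts toward the side with more dissolved moles — to the left.
The forward reaction is endothermic. Lowering T favours the exothermic direction — shift to the left.
A catalyst speeds both forward and reverse rates equally; it changes neither Q nor K — no shift from this change.
Only the nonzero effect(s) matter; the net shift is to the left.

left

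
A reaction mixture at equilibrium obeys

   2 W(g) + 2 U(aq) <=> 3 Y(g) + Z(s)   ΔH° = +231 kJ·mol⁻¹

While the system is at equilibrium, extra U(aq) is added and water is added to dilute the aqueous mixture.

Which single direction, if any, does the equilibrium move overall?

cannot be determined

Adding U (aq), a reactant, drives the reaction to the right.
Dilution lowers every aqueous concentration by the same factor. Δn_aq = 0 − 2 = -2, so the system shifts toward the side with more dissolved moles — to the left.
The individual effects push in opposite directions; without quantitative information the net direction cannot be determined.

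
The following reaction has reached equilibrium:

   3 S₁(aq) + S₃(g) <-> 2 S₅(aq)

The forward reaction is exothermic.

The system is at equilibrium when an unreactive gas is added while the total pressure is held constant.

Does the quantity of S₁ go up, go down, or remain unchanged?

Adding inert gas at constant total pressure expands the volume and lowers every reacting partial pressure. With Δn_gas = 0 − 1 = -1, Q moves away from K toward the side with fewer gas moles, so the system shifts toward the side with more gas moles — to the left.
The net shift is to the left. S₁ is a reactant, so its amount increases.

increases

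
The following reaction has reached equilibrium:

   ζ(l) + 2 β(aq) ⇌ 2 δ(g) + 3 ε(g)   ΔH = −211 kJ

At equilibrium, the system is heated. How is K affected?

decreases

K depends on temperature via the van 't Hoff relation. The forward reaction is exothermic, so raising T decreases K.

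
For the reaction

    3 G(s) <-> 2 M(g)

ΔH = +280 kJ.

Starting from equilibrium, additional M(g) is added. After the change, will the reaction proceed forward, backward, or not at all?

left

Adding M (g), a product, drives the reaction to the left.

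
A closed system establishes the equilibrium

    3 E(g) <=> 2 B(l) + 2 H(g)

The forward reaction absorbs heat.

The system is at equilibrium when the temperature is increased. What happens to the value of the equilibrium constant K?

increases

K depends on temperature via the van 't Hoff relation. The forward reaction is endothermic, so raising T increases K.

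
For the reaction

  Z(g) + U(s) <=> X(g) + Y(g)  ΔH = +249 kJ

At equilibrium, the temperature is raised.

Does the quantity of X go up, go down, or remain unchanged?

increases

The forward reaction is endothermic. Raising T favours the endothermic direction — shift to the right.
The net shift is to the right. X is a product, so its amount increases.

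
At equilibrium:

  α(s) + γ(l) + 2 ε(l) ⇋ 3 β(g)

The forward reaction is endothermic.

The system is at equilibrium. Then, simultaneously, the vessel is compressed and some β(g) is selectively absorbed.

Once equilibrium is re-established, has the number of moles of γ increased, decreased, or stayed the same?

cannot be determined

Gas moles: reactants 0, products 3 (Δn_gas = +3). Compression shifts the system toward the side with fewer moles of gas — to the left.
Removing β (g), a product, drives the reaction to the right.
The two effects oppose each other, so the net shift — and hence the change in γ — cannot be determined from the given information.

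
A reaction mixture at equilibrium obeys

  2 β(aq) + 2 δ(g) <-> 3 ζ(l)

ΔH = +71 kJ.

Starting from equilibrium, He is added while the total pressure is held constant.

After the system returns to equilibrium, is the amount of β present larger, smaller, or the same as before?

increases

Adding inert gas at constant total pressure expands the volume and lowers every reacting partial pressure. With Δn_gas = 0 − 2 = -2, Q moves away from K toward the side with fewer gas moles, so the system shifts toward the side with more gas moles — to the left.
The net shift is to the left. β is a reactant, so its amount increases.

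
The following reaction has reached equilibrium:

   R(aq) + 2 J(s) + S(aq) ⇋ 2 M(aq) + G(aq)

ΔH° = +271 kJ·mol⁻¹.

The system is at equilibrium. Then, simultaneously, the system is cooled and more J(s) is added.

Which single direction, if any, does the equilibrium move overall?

The forward reaction is endothermic. Lowering T favours the exothermic direction — shift to the left.
J is a pure solid; its activity is 1 regardless of amount, so Q is unaffected — no shift from this change.
Only the nonzero effect(s) matter; the net shift is to the left.

left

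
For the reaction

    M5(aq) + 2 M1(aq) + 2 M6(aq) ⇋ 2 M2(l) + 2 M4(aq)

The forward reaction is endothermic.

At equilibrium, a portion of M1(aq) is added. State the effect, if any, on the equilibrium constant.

unchanged

The equilibrium constant depends only on temperature. This perturbation may move the position of equilibrium, but since T is unchanged, K itself is unchanged.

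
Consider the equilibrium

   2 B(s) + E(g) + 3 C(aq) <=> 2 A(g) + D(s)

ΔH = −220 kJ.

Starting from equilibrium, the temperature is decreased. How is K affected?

increases

K depends on temperature via the van 't Hoff relation. The forward reaction is exothermic, so lowering T increases K.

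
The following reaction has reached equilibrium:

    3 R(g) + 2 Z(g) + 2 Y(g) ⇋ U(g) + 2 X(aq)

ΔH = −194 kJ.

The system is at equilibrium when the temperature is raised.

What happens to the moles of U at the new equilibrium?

decreases

The forward reaction is exothermic. Raising T favours the endothermic direction — shift to the left.
The net shift is to the left. U is a product, so its amount decreases.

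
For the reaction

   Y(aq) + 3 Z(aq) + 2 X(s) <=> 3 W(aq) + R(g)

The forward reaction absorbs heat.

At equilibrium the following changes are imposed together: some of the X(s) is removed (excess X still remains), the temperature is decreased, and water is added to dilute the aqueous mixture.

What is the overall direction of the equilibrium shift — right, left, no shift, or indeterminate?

left

X is a pure solid; its activity is 1 regardless of amount, so Q is unaffected — no shift from this change.
The forward reaction is endothermic. Lowering T favours the exothermic direction — shift to the left.
Dilution lowers every aqueous concentration by the same factor. Δn_aq = 3 − 4 = -1, so the system shifts toward the side with more dissolved moles — to the left.
Only the nonzero effect(s) matter; the net shift is to the left.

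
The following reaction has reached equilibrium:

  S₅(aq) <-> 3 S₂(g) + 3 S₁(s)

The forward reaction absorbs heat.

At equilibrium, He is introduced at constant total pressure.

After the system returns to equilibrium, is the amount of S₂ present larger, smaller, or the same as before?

Adding inert gas at constant total pressure expands the volume and lowers every reacting partial pressure. With Δn_gas = 3 − 0 = +3, Q moves away from K toward the side with fewer gas moles, so the system shifts toward the side with more gas moles — to the right.
The net shift is to the right. S₂ is a product, so its amount increases.

increases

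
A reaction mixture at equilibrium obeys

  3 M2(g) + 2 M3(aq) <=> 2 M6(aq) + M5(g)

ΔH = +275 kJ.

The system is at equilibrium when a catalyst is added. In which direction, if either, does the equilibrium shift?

no shift

A catalyst speeds both forward and reverse rates equally; it changes neither Q nor K — no shift from this change.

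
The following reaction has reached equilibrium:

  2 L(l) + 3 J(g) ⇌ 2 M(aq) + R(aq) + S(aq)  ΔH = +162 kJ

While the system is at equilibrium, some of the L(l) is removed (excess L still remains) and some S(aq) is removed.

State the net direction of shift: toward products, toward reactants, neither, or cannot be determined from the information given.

right

L is a pure liquid; its activity is 1 regardless of amount, so Q is unaffected — no shift from this change.
Removing S (aq), a product, drives the reaction to the right.
Only the nonzero effect(s) matter; the net shift is to the right.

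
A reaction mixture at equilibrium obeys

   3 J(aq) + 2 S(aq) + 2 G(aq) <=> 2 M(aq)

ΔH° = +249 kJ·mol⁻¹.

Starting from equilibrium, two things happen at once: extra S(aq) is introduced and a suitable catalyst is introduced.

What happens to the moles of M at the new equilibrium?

increases

Adding S (aq), a reactant, drives the reaction to the right.
A catalyst speeds both forward and reverse rates equally; it changes neither Q nor K — no shift from this change.
The net shift is to the right. M is a product, so its amount increases.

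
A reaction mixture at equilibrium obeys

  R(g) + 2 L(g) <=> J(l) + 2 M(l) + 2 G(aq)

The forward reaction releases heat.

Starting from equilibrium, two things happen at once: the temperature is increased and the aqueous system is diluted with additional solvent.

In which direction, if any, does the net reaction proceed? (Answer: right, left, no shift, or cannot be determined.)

The forward reaction is exothermic. Raising T favours the endothermic direction — shift to the left.
Dilution lowers every aqueous concentration by the same factor. Δn_aq = 2 − 0 = +2, so the system shifts toward the side with more dissolved moles — to the right.
The individual effects push in opposite directions; without quantitative information the net direction cannot be determined.

cannot be determined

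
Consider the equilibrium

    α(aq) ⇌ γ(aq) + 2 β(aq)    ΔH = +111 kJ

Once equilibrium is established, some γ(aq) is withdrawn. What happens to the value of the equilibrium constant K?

The equilibrium constant depends only on temperature. This perturbation may move the position of equilibrium, but since T is unchanged, K itself is unchanged.

unchanged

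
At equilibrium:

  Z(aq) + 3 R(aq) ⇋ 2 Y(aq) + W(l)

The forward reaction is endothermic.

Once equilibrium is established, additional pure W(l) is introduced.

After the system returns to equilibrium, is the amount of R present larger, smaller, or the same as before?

unchanged

W is a pure liquid; its activity is 1 regardless of amount, so Q is unaffected — no shift from this change.
No net shift occurs, so the amount of R is unchanged.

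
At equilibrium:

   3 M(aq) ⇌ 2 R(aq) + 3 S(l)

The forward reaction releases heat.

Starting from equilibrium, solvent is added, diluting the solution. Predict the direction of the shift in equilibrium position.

Dilution lowers every aqueous concentration by the same factor. Δn_aq = 2 − 3 = -1, so the system shifts toward the side with more dissolved moles — to the left.

left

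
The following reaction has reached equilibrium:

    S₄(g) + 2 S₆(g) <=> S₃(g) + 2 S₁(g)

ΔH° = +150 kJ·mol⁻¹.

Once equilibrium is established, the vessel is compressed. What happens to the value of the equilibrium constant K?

unchanged

The equilibrium constant depends only on temperature. This perturbation changes neither the position of equilibrium nor K.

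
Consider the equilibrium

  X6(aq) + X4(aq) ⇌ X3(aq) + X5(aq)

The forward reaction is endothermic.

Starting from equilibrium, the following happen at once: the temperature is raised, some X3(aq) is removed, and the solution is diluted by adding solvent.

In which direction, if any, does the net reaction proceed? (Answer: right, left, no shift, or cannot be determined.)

right

The forward reaction is endothermic. Raising T favours the endothermic direction — shift to the right.
Removing X3 (aq), a product, drives the reaction to the right.
Dilution scales every aqueous concentration by the same factor. Δn_aq = 2 − 2 = 0, so Q is unchanged — no shift.
Only the nonzero effect(s) matter; the net shift is to the right.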